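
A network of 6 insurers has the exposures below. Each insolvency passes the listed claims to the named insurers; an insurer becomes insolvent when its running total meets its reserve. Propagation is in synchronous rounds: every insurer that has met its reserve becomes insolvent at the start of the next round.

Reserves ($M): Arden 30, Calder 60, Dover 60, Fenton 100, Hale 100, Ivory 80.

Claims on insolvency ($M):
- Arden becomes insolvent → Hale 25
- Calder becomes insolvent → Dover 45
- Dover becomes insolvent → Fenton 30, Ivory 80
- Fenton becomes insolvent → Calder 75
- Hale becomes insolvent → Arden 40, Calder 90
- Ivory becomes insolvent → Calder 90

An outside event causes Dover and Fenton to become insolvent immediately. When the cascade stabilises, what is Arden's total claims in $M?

Round 1 — Dover, Fenton become insolvent (initial).
  Calder: +75 → 75 ≥ 60
  Ivory: +80 → 80 ≥ 80
Round 2 — Calder, Ivory become insolvent.
No further insolvencies.

0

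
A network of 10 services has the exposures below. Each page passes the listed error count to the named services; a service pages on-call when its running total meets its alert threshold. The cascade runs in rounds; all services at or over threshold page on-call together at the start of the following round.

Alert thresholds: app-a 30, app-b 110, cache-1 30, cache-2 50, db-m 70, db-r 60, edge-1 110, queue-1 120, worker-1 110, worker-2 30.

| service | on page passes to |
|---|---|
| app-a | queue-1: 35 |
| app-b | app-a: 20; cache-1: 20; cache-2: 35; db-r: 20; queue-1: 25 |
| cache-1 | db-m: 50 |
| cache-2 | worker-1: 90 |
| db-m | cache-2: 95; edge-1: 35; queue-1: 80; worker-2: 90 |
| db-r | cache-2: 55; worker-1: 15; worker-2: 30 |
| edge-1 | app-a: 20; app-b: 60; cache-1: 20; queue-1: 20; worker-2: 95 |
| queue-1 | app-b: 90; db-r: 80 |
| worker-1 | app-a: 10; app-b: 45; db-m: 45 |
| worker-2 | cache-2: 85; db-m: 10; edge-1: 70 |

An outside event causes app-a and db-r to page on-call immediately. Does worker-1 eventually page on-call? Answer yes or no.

no

Round 1 — app-a, db-r page on-call (initial).
  cache-2: +55 → 55 ≥ 50
  queue-1: +35 → 35 < 120
  worker-1: +15 → 15 < 110
  worker-2: +30 → 30 ≥ 30
Round 2 — cache-2, worker-2 page on-call.
  db-m: +10 → 10 < 70
  edge-1: +70 → 70 < 110
  worker-1: +90 → 105 < 110
No further pages.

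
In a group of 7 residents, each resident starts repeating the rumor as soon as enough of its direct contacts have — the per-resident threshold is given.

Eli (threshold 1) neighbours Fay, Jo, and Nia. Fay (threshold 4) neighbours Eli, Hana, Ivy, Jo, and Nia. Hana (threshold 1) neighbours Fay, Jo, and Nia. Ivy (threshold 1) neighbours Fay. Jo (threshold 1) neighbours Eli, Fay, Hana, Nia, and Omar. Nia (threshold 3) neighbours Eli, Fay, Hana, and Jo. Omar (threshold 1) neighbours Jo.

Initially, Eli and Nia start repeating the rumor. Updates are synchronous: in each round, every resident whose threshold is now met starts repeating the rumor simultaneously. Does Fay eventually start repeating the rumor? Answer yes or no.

yes

Round 1 — Eli, Nia start repeating the rumor (initial).
Round 2 — checking thresholds:
  Fay: 2 of 5 neighbours < 4, below threshold.
  Hana: 1 of 3 neighbours ≥ 1, starts repeating the rumor.
  Jo: 2 of 5 neighbours ≥ 1, starts repeating the rumor.
Round 3 — checking thresholds:
  Fay: 4 of 5 neighbours ≥ 4, starts repeating the rumor.
  Omar: 1 of 1 neighbours ≥ 1, starts repeating the rumor.
Round 4 — checking thresholds:
  Ivy: 1 of 1 neighbours ≥ 1, starts repeating the rumor.
Round 5 — no new spreads; cascade stops.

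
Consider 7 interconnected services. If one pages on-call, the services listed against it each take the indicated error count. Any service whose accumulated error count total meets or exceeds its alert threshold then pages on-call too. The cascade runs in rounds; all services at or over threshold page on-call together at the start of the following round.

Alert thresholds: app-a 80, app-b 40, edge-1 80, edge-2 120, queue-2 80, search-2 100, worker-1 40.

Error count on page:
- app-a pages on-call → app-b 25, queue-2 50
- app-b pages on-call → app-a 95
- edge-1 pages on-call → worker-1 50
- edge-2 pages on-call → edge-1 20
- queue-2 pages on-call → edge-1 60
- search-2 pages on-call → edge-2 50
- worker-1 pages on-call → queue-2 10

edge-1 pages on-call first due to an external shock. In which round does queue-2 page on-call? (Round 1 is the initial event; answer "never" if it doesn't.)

never

Round 1 — edge-1 pages on-call (initial).
  worker-1: +50 → 50 ≥ 40
Round 2 — worker-1 pages on-call.
  queue-2: +10 → 10 < 80
No further pages.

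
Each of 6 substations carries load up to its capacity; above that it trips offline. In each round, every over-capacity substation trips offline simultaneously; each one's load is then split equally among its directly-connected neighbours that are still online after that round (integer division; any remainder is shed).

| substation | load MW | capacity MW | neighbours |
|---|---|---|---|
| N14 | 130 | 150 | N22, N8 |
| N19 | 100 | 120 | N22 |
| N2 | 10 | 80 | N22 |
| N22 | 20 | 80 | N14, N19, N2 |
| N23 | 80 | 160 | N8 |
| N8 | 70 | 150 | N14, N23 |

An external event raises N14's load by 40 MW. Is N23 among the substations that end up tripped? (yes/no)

Round 1 — N14 at 170 > 150. N14 trips offline.
  N14 sheds 170 MW to N22, N8: 85 each.
    N22: 20+85 = 105 > 80
    N8: 70+85 = 155 > 150
Round 2 — N22, N8 trip offline.
  N22 sheds 105 MW to N19, N2: 52 each (1 lost).
    N19: 100+52 = 152 > 120
    N2: 10+52 = 62 ≤ 80
  N8 sheds 155 MW to N23: 155 each.
    N23: 80+155 = 235 > 160
Round 3 — N19, N23 trip offline.
  N19 sheds 152 MW: no online neighbours, lost.
  N23 sheds 235 MW: no online neighbours, lost.
No further trips.

yes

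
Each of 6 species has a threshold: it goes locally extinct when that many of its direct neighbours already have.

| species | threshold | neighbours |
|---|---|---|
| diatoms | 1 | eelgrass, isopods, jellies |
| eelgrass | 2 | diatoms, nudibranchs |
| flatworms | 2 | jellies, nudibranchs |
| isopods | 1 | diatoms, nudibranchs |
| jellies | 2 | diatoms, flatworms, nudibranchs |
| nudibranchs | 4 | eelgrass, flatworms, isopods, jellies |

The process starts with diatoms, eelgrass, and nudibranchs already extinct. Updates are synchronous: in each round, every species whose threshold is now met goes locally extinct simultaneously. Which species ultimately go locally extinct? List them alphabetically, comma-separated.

Round 1 — diatoms, eelgrass, nudibranchs go locally extinct (initial).
Round 2 — checking thresholds:
  flatworms: 1 of 2 neighbours < 2, holds.
  isopods: 2 of 2 neighbours ≥ 1, goes locally extinct.
  jellies: 2 of 3 neighbours ≥ 2, goes locally extinct.
Round 3 — checking thresholds:
  flatworms: 2 of 2 neighbours ≥ 2, goes locally extinct.
Round 4 — no new extinctions; cascade stops.

diatoms, eelgrass, flatworms, isopods, jellies, nudibranchs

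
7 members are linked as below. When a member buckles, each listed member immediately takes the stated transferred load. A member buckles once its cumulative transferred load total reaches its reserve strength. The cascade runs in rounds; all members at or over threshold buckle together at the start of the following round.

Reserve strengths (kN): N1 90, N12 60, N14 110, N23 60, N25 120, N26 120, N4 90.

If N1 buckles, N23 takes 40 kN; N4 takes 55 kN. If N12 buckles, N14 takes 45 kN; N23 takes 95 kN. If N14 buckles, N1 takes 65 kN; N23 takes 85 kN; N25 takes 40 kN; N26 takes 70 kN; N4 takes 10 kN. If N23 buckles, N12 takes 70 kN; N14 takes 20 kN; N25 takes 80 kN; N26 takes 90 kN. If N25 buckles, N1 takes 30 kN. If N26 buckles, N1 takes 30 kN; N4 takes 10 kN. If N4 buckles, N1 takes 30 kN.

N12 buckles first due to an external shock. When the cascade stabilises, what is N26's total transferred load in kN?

90

Round 1 — N12 buckles (initial).
  N14: +45 → 45 < 110
  N23: +95 → 95 ≥ 60
Round 2 — N23 buckles.
  N14: +20 → 65 < 110
  N25: +80 → 80 < 120
  N26: +90 → 90 < 120
No further bucklings.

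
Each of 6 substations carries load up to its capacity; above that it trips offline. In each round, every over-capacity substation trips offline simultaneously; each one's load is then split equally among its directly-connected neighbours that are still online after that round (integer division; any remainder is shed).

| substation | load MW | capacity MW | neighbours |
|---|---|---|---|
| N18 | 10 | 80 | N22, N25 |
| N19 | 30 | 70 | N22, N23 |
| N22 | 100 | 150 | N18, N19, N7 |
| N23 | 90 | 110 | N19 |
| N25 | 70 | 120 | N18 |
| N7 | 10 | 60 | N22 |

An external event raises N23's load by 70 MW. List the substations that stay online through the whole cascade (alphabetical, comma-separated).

Round 1 — N23 at 160 > 110. N23 trips offline.
  N23 sheds 160 MW to N19: 160 each.
    N19: 30+160 = 190 > 70
Round 2 — N19 trips offline.
  N19 sheds 190 MW to N22: 190 each.
    N22: 100+190 = 290 > 150
Round 3 — N22 trips offline.
  N22 sheds 290 MW to N18, N7: 145 each.
    N18: 10+145 = 155 > 80
    N7: 10+145 = 155 > 60
Round 4 — N18, N7 trip offline.
  N18 sheds 155 MW to N25: 155 each.
    N25: 70+155 = 225 > 120
  N7 sheds 155 MW: no online neighbours, lost.
Round 5 — N25 trips offline.
  N25 sheds 225 MW: no online neighbours, lost.
No further trips.

none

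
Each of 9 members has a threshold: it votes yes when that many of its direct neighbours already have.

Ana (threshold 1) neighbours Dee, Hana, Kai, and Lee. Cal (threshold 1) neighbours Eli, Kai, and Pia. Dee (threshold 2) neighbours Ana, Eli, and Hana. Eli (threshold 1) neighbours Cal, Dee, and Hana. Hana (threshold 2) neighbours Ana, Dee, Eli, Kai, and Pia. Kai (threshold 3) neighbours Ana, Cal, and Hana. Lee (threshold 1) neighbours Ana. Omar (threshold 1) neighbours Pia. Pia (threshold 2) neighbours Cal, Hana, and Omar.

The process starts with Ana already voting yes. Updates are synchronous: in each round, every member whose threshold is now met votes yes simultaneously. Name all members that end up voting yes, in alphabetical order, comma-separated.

Ana, Lee

Round 1 — Ana votes yes (initial).
Round 2 — checking thresholds:
  Dee: 1 of 3 neighbours < 2, below threshold.
  Hana: 1 of 5 neighbours < 2, below threshold.
  Kai: 1 of 3 neighbours < 3, below threshold.
  Lee: 1 of 1 neighbours ≥ 1, votes yes.
Round 3 — no new yes votes; cascade stops.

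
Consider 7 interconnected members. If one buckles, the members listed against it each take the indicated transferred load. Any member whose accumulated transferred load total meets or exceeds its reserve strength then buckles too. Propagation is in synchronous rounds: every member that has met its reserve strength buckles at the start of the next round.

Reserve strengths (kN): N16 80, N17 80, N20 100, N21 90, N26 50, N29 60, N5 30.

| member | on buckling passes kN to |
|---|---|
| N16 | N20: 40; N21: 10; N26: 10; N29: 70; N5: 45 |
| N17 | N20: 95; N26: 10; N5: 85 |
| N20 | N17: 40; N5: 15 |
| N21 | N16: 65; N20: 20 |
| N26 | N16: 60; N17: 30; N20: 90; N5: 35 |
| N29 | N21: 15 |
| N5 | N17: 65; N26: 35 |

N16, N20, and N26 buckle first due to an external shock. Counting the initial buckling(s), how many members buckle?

Round 1 — N16, N20, N26 buckle (initial).
  N17: +40+30 → 70 < 80
  N21: +10 → 10 < 90
  N29: +70 → 70 ≥ 60
  N5: +45+15+35 → 95 ≥ 30
Round 2 — N29, N5 buckle.
  N17: +65 → 135 ≥ 80
  N21: +15 → 25 < 90
Round 3 — N17 buckles.
No further bucklings.

6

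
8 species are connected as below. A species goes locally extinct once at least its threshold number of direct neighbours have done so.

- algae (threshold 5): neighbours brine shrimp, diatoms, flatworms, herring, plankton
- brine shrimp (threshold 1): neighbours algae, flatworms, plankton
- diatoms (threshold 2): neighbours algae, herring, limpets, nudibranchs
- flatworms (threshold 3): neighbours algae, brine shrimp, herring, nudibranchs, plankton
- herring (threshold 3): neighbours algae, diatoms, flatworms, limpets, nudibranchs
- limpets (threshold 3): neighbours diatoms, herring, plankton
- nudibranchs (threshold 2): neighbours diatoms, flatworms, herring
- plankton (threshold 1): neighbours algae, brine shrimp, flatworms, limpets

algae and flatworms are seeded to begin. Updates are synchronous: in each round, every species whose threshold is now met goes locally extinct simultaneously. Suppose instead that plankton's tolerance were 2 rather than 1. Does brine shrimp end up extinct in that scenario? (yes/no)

With plankton's tolerance at 2:
Round 1 — algae, flatworms go locally extinct (initial).
Round 2 — checking thresholds:
  brine shrimp: 2 of 3 neighbours ≥ 1, goes locally extinct.
  diatoms: 1 of 4 neighbours < 2, below threshold.
  herring: 2 of 5 neighbours < 3, below threshold.
  nudibranchs: 1 of 3 neighbours < 2, below threshold.
  plankton: 2 of 4 neighbours ≥ 2, goes locally extinct.
Round 3 — no new extinctions; cascade stops.

yes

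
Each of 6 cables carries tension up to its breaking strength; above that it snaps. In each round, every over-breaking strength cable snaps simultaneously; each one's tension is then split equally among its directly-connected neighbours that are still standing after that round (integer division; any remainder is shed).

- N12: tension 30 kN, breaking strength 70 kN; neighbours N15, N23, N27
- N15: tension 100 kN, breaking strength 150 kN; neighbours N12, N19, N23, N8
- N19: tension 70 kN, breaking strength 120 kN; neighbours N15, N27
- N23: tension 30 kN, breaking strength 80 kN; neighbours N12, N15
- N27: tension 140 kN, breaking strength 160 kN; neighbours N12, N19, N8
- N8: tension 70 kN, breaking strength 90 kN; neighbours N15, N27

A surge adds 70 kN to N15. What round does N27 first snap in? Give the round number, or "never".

3

Round 1 — N15 at 170 > 150. N15 snaps.
  N15 sheds 170 kN to N12, N19, N23, N8: 42 each (2 lost).
    N12: 30+42 = 72 > 70
    N19: 70+42 = 112 ≤ 120
    N23: 30+42 = 72 ≤ 80
    N8: 70+42 = 112 > 90
Round 2 — N12, N8 snap.
  N12 sheds 72 kN to N23, N27: 36 each.
    N23: 72+36 = 108 > 80
    N27: 140+36 = 176 > 160
  N8 sheds 112 kN to N27: 112 each.
    N27: 176+112 = 288 > 160
Round 3 — N23, N27 snap.
  N23 sheds 108 kN: no online neighbours, lost.
  N27 sheds 288 kN to N19: 288 each.
    N19: 112+288 = 400 > 120
Round 4 — N19 snaps.
  N19 sheds 400 kN: no online neighbours, lost.
No further breaks.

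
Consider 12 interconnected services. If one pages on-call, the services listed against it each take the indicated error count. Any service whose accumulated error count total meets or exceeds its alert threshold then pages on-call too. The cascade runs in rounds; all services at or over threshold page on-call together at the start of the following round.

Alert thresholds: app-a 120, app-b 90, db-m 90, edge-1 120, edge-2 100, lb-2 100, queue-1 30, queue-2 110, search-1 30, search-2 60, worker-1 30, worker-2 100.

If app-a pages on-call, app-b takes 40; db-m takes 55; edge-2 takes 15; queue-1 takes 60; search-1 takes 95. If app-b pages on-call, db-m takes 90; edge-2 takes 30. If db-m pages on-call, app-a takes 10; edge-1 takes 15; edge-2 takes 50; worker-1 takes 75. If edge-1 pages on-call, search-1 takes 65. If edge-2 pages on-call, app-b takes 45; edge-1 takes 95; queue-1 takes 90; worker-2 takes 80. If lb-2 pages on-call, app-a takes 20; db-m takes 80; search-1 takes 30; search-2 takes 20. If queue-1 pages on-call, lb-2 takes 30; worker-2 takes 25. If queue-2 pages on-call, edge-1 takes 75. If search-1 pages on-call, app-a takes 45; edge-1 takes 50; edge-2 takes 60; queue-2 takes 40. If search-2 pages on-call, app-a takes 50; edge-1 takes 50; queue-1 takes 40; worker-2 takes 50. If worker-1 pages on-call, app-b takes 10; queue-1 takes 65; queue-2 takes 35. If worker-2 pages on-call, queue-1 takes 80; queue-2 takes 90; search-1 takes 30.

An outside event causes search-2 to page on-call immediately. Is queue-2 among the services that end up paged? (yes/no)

no

Round 1 — search-2 pages on-call (initial).
  app-a: +50 → 50 < 120
  edge-1: +50 → 50 < 120
  queue-1: +40 → 40 ≥ 30
  worker-2: +50 → 50 < 100
Round 2 — queue-1 pages on-call.
  lb-2: +30 → 30 < 100
  worker-2: +25 → 75 < 100
No further pages.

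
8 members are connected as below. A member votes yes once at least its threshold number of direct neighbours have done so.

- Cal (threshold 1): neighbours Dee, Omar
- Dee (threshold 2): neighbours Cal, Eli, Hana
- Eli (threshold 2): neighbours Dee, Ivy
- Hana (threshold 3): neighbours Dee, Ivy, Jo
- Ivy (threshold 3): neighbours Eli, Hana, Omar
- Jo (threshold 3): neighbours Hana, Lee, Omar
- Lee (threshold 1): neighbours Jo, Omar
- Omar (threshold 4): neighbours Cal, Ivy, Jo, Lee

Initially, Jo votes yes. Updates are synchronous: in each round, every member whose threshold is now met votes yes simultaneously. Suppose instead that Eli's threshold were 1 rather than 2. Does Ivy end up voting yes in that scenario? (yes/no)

no

With Eli's threshold at 1:
Round 1 — Jo votes yes (initial).
Round 2 — checking thresholds:
  Hana: 1 of 3 neighbours < 3, not yet.
  Lee: 1 of 2 neighbours ≥ 1, votes yes.
  Omar: 1 of 4 neighbours < 4, not yet.
Round 3 — no new yes votes; cascade stops.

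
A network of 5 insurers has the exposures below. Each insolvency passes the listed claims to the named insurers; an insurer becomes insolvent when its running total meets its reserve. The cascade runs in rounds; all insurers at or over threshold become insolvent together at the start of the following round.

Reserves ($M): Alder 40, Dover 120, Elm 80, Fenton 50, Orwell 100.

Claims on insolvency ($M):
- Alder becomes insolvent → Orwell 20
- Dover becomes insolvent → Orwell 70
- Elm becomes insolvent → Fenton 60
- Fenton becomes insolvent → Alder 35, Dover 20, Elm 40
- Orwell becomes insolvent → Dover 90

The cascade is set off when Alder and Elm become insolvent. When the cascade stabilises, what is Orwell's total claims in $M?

20

Round 1 — Alder, Elm become insolvent (initial).
  Fenton: +60 → 60 ≥ 50
  Orwell: +20 → 20 < 100
Round 2 — Fenton becomes insolvent.
  Dover: +20 → 20 < 120
No further insolvencies.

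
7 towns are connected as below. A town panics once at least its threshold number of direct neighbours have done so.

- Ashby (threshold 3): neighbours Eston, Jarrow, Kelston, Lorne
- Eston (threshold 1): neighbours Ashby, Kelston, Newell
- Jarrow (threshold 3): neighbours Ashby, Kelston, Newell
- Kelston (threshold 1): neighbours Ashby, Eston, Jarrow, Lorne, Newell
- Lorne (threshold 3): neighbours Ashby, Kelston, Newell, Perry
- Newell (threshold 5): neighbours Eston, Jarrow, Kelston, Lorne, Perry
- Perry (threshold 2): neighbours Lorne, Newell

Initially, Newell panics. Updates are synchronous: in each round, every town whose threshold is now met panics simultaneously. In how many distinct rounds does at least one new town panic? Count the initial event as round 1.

Round 1 — Newell panics (initial).
Round 2 — checking thresholds:
  Eston: 1 of 3 neighbours ≥ 1, panics.
  Jarrow: 1 of 3 neighbours < 3, not yet.
  Kelston: 1 of 5 neighbours ≥ 1, panics.
  Lorne: 1 of 4 neighbours < 3, not yet.
  Perry: 1 of 2 neighbours < 2, not yet.
Round 3 — no new panics; cascade stops.

2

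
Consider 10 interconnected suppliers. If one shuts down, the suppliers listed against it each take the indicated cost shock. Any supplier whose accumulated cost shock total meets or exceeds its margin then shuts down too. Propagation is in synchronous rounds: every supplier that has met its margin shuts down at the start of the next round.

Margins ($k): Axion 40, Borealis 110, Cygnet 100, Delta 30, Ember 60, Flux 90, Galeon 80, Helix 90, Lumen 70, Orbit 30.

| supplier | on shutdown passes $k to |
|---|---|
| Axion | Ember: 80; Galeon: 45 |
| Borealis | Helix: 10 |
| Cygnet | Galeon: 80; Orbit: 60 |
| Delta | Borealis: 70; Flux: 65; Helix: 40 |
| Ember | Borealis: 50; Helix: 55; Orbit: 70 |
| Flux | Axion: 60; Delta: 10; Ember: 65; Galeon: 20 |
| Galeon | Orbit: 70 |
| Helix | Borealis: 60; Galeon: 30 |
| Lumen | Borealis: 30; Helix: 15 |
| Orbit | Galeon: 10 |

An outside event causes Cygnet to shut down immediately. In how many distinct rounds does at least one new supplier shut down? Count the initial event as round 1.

2

Round 1 — Cygnet shuts down (initial).
  Galeon: +80 → 80 ≥ 80
  Orbit: +60 → 60 ≥ 30
Round 2 — Galeon, Orbit shut down.
No further shutdowns.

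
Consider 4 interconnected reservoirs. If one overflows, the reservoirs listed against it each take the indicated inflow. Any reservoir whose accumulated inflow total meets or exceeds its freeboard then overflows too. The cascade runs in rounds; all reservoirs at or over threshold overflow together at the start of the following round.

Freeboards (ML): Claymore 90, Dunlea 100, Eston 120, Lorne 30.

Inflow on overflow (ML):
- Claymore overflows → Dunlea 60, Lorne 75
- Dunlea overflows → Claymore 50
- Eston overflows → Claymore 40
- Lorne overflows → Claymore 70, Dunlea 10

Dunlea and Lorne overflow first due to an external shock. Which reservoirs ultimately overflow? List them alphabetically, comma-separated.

Claymore, Dunlea, Lorne

Round 1 — Dunlea, Lorne overflow (initial).
  Claymore: +50+70 → 120 ≥ 90
Round 2 — Claymore overflows.
No further overflows.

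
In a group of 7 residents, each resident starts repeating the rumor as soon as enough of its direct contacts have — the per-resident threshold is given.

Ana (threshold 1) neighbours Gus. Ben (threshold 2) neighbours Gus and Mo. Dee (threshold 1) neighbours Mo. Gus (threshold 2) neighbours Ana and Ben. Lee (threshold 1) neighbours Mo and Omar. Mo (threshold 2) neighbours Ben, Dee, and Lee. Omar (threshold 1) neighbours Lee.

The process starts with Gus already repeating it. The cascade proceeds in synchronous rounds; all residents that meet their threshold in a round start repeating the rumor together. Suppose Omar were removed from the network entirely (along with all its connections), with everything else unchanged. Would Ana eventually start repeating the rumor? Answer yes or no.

With Omar removed:
Round 1 — Gus starts repeating the rumor (initial).
Round 2 — checking thresholds:
  Ana: 1 of 1 neighbours ≥ 1, starts repeating the rumor.
  Ben: 1 of 2 neighbours < 2, below threshold.
Round 3 — no new spreads; cascade stops.

yes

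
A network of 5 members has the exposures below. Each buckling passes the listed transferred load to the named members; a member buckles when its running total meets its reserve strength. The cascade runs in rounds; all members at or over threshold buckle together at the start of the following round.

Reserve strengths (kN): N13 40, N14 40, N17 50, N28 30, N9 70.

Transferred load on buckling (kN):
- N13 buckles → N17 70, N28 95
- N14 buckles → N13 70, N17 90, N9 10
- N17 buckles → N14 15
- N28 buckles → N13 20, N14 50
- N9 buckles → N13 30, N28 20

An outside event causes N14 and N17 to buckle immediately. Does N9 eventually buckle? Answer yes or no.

no

Round 1 — N14, N17 buckle (initial).
  N13: +70 → 70 ≥ 40
  N9: +10 → 10 < 70
Round 2 — N13 buckles.
  N28: +95 → 95 ≥ 30
Round 3 — N28 buckles.
No further bucklings.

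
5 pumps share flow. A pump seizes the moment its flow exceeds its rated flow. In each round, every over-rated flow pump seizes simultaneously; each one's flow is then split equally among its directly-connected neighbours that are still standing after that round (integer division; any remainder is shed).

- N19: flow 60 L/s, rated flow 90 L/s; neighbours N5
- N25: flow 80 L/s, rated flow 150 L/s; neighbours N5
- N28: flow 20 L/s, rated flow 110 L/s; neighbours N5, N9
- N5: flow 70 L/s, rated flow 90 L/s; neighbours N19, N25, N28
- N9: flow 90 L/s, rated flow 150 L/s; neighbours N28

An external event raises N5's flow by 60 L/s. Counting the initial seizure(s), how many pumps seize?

Round 1 — N5 at 130 > 90. N5 seizes.
  N5 sheds 130 L/s to N19, N25, N28: 43 each (1 lost).
    N19: 60+43 = 103 > 90
    N25: 80+43 = 123 ≤ 150
    N28: 20+43 = 63 ≤ 110
Round 2 — N19 seizes.
  N19 sheds 103 L/s: no online neighbours, lost.
No further seizures.

2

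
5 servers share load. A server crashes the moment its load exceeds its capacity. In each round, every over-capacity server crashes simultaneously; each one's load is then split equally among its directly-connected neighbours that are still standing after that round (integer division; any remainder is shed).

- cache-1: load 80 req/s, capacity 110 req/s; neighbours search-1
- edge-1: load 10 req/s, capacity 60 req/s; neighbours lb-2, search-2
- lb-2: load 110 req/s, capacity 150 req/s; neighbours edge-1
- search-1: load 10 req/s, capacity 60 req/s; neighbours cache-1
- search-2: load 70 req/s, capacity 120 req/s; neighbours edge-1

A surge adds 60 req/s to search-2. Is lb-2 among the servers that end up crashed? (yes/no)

Round 1 — search-2 at 130 > 120. search-2 crashes.
  search-2 sheds 130 req/s to edge-1: 130 each.
    edge-1: 10+130 = 140 > 60
Round 2 — edge-1 crashes.
  edge-1 sheds 140 req/s to lb-2: 140 each.
    lb-2: 110+140 = 250 > 150
Round 3 — lb-2 crashes.
  lb-2 sheds 250 req/s: no online neighbours, lost.
No further crashes.

yes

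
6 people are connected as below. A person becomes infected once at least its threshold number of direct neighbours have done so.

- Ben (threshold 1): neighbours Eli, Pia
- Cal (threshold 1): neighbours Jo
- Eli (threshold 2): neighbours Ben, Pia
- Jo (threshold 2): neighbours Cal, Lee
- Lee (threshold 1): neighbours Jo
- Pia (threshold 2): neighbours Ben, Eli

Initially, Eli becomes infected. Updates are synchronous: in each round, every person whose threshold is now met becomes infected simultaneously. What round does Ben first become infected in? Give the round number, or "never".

Round 1 — Eli becomes infected (initial).
Round 2 — checking thresholds:
  Ben: 1 of 2 neighbours ≥ 1, becomes infected.
  Pia: 1 of 2 neighbours < 2, holds.
Round 3 — checking thresholds:
  Pia: 2 of 2 neighbours ≥ 2, becomes infected.
Round 4 — no new infections; cascade stops.

2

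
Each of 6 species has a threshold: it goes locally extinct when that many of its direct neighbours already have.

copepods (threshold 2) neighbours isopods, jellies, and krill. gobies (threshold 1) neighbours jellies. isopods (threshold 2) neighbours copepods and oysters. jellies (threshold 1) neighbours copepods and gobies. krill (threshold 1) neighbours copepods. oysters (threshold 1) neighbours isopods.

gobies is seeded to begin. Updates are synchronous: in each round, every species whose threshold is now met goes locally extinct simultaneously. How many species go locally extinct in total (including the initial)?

Round 1 — gobies goes locally extinct (initial).
Round 2 — checking thresholds:
  jellies: 1 of 2 neighbours ≥ 1, goes locally extinct.
Round 3 — no new extinctions; cascade stops.

2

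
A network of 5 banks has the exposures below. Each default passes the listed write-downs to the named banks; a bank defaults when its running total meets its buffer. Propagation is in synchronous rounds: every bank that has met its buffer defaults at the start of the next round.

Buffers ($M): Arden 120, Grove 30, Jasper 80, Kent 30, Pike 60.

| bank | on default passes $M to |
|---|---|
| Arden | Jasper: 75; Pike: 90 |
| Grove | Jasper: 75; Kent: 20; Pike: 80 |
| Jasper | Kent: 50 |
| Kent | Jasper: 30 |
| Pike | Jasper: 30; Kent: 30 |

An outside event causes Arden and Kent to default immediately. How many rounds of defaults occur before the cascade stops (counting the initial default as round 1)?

2

Round 1 — Arden, Kent default (initial).
  Jasper: +75+30 → 105 ≥ 80
  Pike: +90 → 90 ≥ 60
Round 2 — Jasper, Pike default.
No further defaults.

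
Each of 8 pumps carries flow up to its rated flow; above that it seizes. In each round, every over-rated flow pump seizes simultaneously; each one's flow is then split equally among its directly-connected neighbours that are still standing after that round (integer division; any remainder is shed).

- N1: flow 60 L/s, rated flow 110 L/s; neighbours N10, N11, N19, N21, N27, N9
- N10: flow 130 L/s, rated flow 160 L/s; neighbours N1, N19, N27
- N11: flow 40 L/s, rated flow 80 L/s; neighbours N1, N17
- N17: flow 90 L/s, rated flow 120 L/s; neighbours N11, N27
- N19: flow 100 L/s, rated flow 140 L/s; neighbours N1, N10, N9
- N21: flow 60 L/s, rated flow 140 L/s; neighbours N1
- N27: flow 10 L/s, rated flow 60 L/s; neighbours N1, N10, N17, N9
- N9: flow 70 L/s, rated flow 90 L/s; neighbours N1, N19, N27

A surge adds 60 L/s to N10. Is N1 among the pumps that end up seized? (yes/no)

yes

Round 1 — N10 at 190 > 160. N10 seizes.
  N10 sheds 190 L/s to N1, N19, N27: 63 each (1 lost).
    N1: 60+63 = 123 > 110
    N19: 100+63 = 163 > 140
    N27: 10+63 = 73 > 60
Round 2 — N1, N19, N27 seize.
  N1 sheds 123 L/s to N11, N21, N9: 41 each.
    N11: 40+41 = 81 > 80
    N21: 60+41 = 101 ≤ 140
    N9: 70+41 = 111 > 90
  N19 sheds 163 L/s to N9: 163 each.
    N9: 111+163 = 274 > 90
  N27 sheds 73 L/s to N17, N9: 36 each (1 lost).
    N17: 90+36 = 126 > 120
    N9: 274+36 = 310 > 90
Round 3 — N11, N17, N9 seize.
  N11 sheds 81 L/s: no online neighbours, lost.
  N17 sheds 126 L/s: no online neighbours, lost.
  N9 sheds 310 L/s: no online neighbours, lost.
No further seizures.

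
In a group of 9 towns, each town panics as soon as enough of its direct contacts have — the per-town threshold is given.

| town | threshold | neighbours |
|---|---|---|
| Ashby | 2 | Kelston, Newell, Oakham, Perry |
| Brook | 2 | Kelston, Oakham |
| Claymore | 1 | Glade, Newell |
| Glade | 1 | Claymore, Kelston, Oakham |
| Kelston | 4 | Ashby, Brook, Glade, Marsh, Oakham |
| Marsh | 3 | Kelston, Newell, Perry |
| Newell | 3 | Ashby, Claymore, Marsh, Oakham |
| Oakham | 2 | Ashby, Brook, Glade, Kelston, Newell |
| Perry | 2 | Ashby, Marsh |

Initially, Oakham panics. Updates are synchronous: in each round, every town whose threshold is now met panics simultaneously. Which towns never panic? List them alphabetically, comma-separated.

Round 1 — Oakham panics (initial).
Round 2 — checking thresholds:
  Ashby: 1 of 4 neighbours < 2, below threshold.
  Brook: 1 of 2 neighbours < 2, below threshold.
  Glade: 1 of 3 neighbours ≥ 1, panics.
  Kelston: 1 of 5 neighbours < 4, below threshold.
  Newell: 1 of 4 neighbours < 3, below threshold.
Round 3 — checking thresholds:
  Ashby: 1 of 4 neighbours < 2, below threshold.
  Brook: 1 of 2 neighbours < 2, below threshold.
  Claymore: 1 of 2 neighbours ≥ 1, panics.
  Kelston: 2 of 5 neighbours < 4, below threshold.
  Newell: 1 of 4 neighbours < 3, below threshold.
Round 4 — no new panics; cascade stops.

Ashby, Brook, Kelston, Marsh, Newell, Perry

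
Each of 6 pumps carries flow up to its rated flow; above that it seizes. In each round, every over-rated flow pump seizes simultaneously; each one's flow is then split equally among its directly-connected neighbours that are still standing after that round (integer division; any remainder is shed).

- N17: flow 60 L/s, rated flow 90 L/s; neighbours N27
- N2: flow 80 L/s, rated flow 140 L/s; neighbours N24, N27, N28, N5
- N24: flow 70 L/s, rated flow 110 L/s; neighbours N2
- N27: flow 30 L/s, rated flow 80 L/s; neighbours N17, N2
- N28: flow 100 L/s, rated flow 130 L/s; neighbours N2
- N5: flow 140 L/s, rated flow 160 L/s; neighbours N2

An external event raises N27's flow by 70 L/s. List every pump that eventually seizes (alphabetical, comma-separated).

N17, N27

Round 1 — N27 at 100 > 80. N27 seizes.
  N27 sheds 100 L/s to N17, N2: 50 each.
    N17: 60+50 = 110 > 90
    N2: 80+50 = 130 ≤ 140
Round 2 — N17 seizes.
  N17 sheds 110 L/s: no online neighbours, lost.
No further seizures.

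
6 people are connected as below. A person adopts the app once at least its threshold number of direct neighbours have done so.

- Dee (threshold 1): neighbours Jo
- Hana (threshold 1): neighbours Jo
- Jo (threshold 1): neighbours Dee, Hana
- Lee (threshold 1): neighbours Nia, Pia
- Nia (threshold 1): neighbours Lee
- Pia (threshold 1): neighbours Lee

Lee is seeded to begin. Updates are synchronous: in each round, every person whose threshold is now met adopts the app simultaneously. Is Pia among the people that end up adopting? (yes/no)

Round 1 — Lee adopts the app (initial).
Round 2 — checking thresholds:
  Nia: 1 of 1 neighbours ≥ 1, adopts the app.
  Pia: 1 of 1 neighbours ≥ 1, adopts the app.
Round 3 — no new adoptions; cascade stops.

yes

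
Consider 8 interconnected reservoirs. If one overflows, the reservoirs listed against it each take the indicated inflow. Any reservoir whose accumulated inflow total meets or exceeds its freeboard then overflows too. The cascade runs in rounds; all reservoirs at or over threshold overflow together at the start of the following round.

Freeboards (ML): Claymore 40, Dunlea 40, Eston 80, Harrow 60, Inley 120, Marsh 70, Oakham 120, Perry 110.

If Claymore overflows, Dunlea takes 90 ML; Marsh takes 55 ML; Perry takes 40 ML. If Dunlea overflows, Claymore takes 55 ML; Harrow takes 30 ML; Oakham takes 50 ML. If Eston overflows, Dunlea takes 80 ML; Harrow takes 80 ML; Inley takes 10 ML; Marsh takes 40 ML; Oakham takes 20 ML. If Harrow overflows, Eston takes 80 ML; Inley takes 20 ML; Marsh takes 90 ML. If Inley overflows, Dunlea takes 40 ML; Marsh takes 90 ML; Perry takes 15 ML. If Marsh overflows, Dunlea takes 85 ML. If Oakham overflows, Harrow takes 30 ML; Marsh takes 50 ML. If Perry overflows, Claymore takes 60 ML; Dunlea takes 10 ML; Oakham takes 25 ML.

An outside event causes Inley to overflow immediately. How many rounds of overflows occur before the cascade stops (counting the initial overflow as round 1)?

Round 1 — Inley overflows (initial).
  Dunlea: +40 → 40 ≥ 40
  Marsh: +90 → 90 ≥ 70
  Perry: +15 → 15 < 110
Round 2 — Dunlea, Marsh overflow.
  Claymore: +55 → 55 ≥ 40
  Harrow: +30 → 30 < 60
  Oakham: +50 → 50 < 120
Round 3 — Claymore overflows.
  Perry: +40 → 55 < 110
No further overflows.

3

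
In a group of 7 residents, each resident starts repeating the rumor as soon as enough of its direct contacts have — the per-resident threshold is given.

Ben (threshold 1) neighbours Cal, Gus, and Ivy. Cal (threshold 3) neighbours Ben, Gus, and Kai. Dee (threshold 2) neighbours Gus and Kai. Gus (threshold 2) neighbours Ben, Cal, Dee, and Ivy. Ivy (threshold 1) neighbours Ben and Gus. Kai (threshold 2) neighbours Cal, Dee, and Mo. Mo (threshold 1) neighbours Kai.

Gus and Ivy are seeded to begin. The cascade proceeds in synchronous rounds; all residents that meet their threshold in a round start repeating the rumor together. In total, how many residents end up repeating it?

3

Round 1 — Gus, Ivy start repeating the rumor (initial).
Round 2 — checking thresholds:
  Ben: 2 of 3 neighbours ≥ 1, starts repeating the rumor.
  Cal: 1 of 3 neighbours < 3, below threshold.
  Dee: 1 of 2 neighbours < 2, below threshold.
Round 3 — no new spreads; cascade stops.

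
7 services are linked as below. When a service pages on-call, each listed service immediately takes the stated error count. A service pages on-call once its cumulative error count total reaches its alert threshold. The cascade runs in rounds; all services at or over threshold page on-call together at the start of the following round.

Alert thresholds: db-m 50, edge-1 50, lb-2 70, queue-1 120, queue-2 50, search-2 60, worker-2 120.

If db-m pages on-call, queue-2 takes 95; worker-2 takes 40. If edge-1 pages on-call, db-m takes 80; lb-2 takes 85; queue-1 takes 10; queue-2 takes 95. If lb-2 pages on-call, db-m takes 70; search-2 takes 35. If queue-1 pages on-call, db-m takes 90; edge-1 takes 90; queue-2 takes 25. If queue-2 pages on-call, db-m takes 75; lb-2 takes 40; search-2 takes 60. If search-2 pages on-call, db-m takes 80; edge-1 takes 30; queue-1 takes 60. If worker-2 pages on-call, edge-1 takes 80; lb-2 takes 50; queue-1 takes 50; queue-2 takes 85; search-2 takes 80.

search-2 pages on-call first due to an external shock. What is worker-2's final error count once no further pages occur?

Round 1 — search-2 pages on-call (initial).
  db-m: +80 → 80 ≥ 50
  edge-1: +30 → 30 < 50
  queue-1: +60 → 60 < 120
Round 2 — db-m pages on-call.
  queue-2: +95 → 95 ≥ 50
  worker-2: +40 → 40 < 120
Round 3 — queue-2 pages on-call.
  lb-2: +40 → 40 < 70
No further pages.

40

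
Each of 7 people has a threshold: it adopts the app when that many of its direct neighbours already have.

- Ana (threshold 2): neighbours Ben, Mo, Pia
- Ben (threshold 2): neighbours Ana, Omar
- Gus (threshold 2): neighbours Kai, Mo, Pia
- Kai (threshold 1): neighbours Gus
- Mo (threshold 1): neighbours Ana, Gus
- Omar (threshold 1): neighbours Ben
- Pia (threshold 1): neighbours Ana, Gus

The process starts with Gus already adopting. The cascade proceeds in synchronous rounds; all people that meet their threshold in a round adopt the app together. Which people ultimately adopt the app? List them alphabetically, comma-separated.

Round 1 — Gus adopts the app (initial).
Round 2 — checking thresholds:
  Kai: 1 of 1 neighbours ≥ 1, adopts the app.
  Mo: 1 of 2 neighbours ≥ 1, adopts the app.
  Pia: 1 of 2 neighbours ≥ 1, adopts the app.
Round 3 — checking thresholds:
  Ana: 2 of 3 neighbours ≥ 2, adopts the app.
Round 4 — no new adoptions; cascade stops.

Ana, Gus, Kai, Mo, Pia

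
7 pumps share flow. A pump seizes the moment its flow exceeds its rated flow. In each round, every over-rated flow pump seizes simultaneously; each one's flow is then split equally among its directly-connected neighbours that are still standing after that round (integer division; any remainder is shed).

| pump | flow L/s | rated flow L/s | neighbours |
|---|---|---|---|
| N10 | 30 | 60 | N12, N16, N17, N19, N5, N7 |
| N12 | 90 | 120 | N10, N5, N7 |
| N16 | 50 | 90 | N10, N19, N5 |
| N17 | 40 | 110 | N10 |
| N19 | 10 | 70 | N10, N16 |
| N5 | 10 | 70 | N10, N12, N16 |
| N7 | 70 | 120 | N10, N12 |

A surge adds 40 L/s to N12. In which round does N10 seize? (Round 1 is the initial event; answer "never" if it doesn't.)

Round 1 — N12 at 130 > 120. N12 seizes.
  N12 sheds 130 L/s to N10, N5, N7: 43 each (1 lost).
    N10: 30+43 = 73 > 60
    N5: 10+43 = 53 ≤ 70
    N7: 70+43 = 113 ≤ 120
Round 2 — N10 seizes.
  N10 sheds 73 L/s to N16, N17, N19, N5, N7: 14 each (3 lost).
    N16: 50+14 = 64 ≤ 90
    N17: 40+14 = 54 ≤ 110
    N19: 10+14 = 24 ≤ 70
    N5: 53+14 = 67 ≤ 70
    N7: 113+14 = 127 > 120
Round 3 — N7 seizes.
  N7 sheds 127 L/s: no online neighbours, lost.
No further seizures.

2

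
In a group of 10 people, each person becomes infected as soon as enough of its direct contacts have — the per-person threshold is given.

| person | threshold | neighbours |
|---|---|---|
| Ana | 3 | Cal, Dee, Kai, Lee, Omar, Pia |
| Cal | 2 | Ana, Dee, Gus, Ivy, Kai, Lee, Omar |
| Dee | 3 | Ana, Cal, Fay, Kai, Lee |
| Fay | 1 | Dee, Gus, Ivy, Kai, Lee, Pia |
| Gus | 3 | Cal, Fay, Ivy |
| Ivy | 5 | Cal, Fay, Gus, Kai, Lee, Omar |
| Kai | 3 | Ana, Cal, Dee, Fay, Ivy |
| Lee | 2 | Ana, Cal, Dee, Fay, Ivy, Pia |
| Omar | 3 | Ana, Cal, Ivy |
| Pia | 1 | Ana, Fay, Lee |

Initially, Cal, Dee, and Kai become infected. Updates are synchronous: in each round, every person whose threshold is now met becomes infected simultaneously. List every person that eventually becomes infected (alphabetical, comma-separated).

Round 1 — Cal, Dee, Kai become infected (initial).
Round 2 — checking thresholds:
  Ana: 3 of 6 neighbours ≥ 3, becomes infected.
  Fay: 2 of 6 neighbours ≥ 1, becomes infected.
  Gus: 1 of 3 neighbours < 3, not yet.
  Ivy: 2 of 6 neighbours < 5, not yet.
  Lee: 2 of 6 neighbours ≥ 2, becomes infected.
  Omar: 1 of 3 neighbours < 3, not yet.
Round 3 — checking thresholds:
  Gus: 2 of 3 neighbours < 3, not yet.
  Ivy: 4 of 6 neighbours < 5, not yet.
  Omar: 2 of 3 neighbours < 3, not yet.
  Pia: 3 of 3 neighbours ≥ 1, becomes infected.
Round 4 — no new infections; cascade stops.

Ana, Cal, Dee, Fay, Kai, Lee, Pia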